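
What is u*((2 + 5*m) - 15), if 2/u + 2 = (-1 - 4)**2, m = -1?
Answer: -36/23 ≈ -1.5652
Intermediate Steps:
u = 2/23 (u = 2/(-2 + (-1 - 4)**2) = 2/(-2 + (-5)**2) = 2/(-2 + 25) = 2/23 ≈ 0.086957)
u*((2 + 5*m) - 15) = 2*((2 + 5*(-1)) - 15)/23 = 2*((2 - 5) - 15)/23 = 2*(-3 - 15)/23 = (2/23)*(-18) = -36/23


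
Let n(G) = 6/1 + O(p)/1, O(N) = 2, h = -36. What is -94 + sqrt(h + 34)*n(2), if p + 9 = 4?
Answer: -94 + 8*I*sqrt(2) ≈ -94.0 + 11.314*I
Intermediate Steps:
p = -5 (p = -9 + 4 = -5)
n(G) = 8 (n(G) = 6/1 + 2/1 = 6*1 + 2*1 = 6 + 2 = 8)
-94 + sqrt(h + 34)*n(2) = -94 + sqrt(-36 + 34)*8 = -94 + sqrt(-2)*8 = -94 + (I*sqrt(2))*8 = -94 + 8*I*sqrt(2)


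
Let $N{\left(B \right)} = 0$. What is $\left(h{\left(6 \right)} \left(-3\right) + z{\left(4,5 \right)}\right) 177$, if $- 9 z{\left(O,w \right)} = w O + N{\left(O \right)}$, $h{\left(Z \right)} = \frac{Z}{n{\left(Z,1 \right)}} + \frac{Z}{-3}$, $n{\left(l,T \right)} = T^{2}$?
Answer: $- \frac{7552}{3} \approx -2517.3$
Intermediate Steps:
$h{\left(Z \right)} = \frac{2 Z}{3}$ ($h{\left(Z \right)} = \frac{Z}{1^{2}} + \frac{Z}{-3} = \frac{Z}{1} + Z \left(- \frac{1}{3}\right) = Z 1 - \frac{Z}{3} = Z - \frac{Z}{3} = \frac{2 Z}{3}$)
$z{\left(O,w \right)} = - \frac{O w}{9}$ ($z{\left(O,w \right)} = - \frac{w O + 0}{9} = - \frac{O w + 0}{9} = - \frac{O w}{9}$)
$\left(h{\left(6 \right)} \left(-3\right) + z{\left(4,5 \right)}\right) 177 = \left(\frac{2}{3} \cdot 6 \left(-3\right) - \frac{4}{9} \cdot 5\right) 177 = \left(4 \left(-3\right) - \frac{20}{9}\right) 177 = \left(-12 - \frac{20}{9}\right) 177 = \left(- \frac{128}{9}\right) 177 = - \frac{7552}{3}$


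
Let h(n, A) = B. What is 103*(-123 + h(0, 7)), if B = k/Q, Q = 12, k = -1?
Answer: -152131/12 ≈ -12678.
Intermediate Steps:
B = -1/12 ≈ -0.083333
h(n, A) = -1/12
103*(-123 + h(0, 7)) = 103*(-123 - 1/12) = 103*(-1477/12) = -152131/12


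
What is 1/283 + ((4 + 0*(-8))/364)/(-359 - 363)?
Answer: 65419/18593666 ≈ 0.0035184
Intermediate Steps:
1/283 + ((4 + 0*(-8))/364)/(-359 - 363) = 1/283 + ((4 + 0)*(1/364))/(-722) = 1/283 - 2/(361*364) = 1/283 - 1/722*1/91 = 1/283 - 1/65702 = 65419/18593666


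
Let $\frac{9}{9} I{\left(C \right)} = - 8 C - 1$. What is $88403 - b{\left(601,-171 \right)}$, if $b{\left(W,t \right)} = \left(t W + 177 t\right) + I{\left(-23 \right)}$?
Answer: $221258$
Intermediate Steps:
$I{\left(C \right)} = -1 - 8 C$ ($I{\left(C \right)} = - 8 C - 1 = -1 - 8 C$)
$b{\left(W,t \right)} = 183 + 177 t + W t$ ($b{\left(W,t \right)} = \left(t W + 177 t\right) - -183 = \left(W t + 177 t\right) + \left(-1 + 184\right) = \left(177 t + W t\right) + 183 = 183 + 177 t + W t$)
$88403 - b{\left(601,-171 \right)} = 88403 - \left(183 + 177 \left(-171\right) + 601 \left(-171\right)\right) = 88403 - \left(183 - 30267 - 102771\right) = 88403 - -132855 = 88403 + 132855 = 221258$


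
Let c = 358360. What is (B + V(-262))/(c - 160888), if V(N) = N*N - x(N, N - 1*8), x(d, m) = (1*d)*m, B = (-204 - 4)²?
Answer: 2573/12342 ≈ 0.20848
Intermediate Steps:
B = 43264 (B = (-208)² = 43264)
x(d, m) = d*m
V(N) = N² - N*(-8 + N) (V(N) = N*N - N*(N - 1*8) = N² - N*(N - 8) = N² - N*(-8 + N))
(B + V(-262))/(c - 160888) = (43264 + 8*(-262))/(358360 - 160888) = (43264 - 2096)/197472 = 41168*(1/197472) = 2573/12342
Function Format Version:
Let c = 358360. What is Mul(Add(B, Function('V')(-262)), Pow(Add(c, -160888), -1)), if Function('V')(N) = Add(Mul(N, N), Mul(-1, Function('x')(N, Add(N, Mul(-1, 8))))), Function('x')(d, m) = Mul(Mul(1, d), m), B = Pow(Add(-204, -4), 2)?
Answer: Rational(2573, 12342) ≈ 0.20848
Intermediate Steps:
B = 43264 (B = Pow(-208, 2) = 43264)
Function('x')(d, m) = Mul(d, m)
Function('V')(N) = Add(Pow(N, 2), Mul(-1, N, Add(-8, N))) (Function('V')(N) = Add(Mul(N, N), Mul(-1, Mul(N, Add(N, Mul(-1, 8))))) = Add(Pow(N, 2), Mul(-1, Mul(N, Add(N, -8)))) = Add(Pow(N, 2), Mul(-1, Mul(N, Add(-8, N)))) = Add(Pow(N, 2), Mul(-1, N, Add(-8, N))))
Mul(Add(B, Function('V')(-262)), Pow(Add(c, -160888), -1)) = Mul(Add(43264, Mul(8, -262)), Pow(Add(358360, -160888), -1)) = Mul(Add(43264, -2096), Pow(197472, -1)) = Mul(41168, Rational(1, 197472)) = Rational(2573, 12342)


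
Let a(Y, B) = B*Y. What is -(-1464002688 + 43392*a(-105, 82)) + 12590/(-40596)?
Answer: 37299763280489/20298 ≈ 1.8376e+9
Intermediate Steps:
-(-1464002688 + 43392*a(-105, 82)) + 12590/(-40596) = -43392/(1/(82*(-105) + (-14356 - 19383))) + 12590/(-40596) = -43392/(1/(-8610 - 33739)) + 12590*(-1/40596) = -43392/(1/(-42349)) - 6295/20298 = -43392/(-1/42349) - 6295/20298 = -43392*(-42349) - 6295/20298 = 1837607808 - 6295/20298 = 37299763280489/20298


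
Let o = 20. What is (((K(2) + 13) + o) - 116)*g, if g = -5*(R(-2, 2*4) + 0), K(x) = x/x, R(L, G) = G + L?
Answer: 2460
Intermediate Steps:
K(x) = 1
g = -30 (g = -5*((2*4 - 2) + 0) = -5*((8 - 2) + 0) = -5*(6 + 0) = -5*6 = -30)
(((K(2) + 13) + o) - 116)*g = (((1 + 13) + 20) - 116)*(-30) = ((14 + 20) - 116)*(-30) = (34 - 116)*(-30) = -82*(-30) = 2460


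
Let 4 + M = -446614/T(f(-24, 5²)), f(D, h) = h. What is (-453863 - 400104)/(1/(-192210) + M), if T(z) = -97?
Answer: -15921676715790/85769099363 ≈ -185.63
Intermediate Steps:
M = 446226/97 (M = -4 - 446614/(-97) = -4 - 446614*(-1/97) = -4 + 446614/97 = 446226/97 ≈ 4600.3)
(-453863 - 400104)/(1/(-192210) + M) = (-453863 - 400104)/(1/(-192210) + 446226/97) = -853967/(-1/192210 + 446226/97) = -853967/85769099363/18644370 = -853967*18644370/85769099363 = -15921676715790/85769099363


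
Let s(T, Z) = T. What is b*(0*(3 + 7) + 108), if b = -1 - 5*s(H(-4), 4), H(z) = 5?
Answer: -2808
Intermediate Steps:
b = -26 (b = -1 - 5*5 = -1 - 25 = -26)
b*(0*(3 + 7) + 108) = -26*(0*(3 + 7) + 108) = -26*(0*10 + 108) = -26*(0 + 108) = -26*108 = -2808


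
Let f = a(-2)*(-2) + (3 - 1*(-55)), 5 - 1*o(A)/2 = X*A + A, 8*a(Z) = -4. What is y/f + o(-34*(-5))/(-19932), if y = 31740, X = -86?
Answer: 315467995/587994 ≈ 536.52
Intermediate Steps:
a(Z) = -½ (a(Z) = (⅛)*(-4) = -½)
o(A) = 10 + 170*A (o(A) = 10 - 2*(-86*A + A) = 10 - (-170)*A = 10 + 170*A)
f = 59 (f = -½*(-2) + (3 - 1*(-55)) = 1 + (3 + 55) = 1 + 58 = 59)
y/f + o(-34*(-5))/(-19932) = 31740/59 + (10 + 170*(-34*(-5)))/(-19932) = 31740*(1/59) + (10 + 170*170)*(-1/19932) = 31740/59 + (10 + 28900)*(-1/19932) = 31740/59 + 28910*(-1/19932) = 31740/59 - 14455/9966 = 315467995/587994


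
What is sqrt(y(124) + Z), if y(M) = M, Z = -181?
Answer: I*sqrt(57) ≈ 7.5498*I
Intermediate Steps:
sqrt(y(124) + Z) = sqrt(124 - 181) = sqrt(-57) = I*sqrt(57)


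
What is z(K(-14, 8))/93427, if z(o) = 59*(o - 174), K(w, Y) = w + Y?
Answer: -10620/93427 ≈ -0.11367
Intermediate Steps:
K(w, Y) = Y + w
z(o) = -10266 + 59*o (z(o) = 59*(-174 + o) = -10266 + 59*o)
z(K(-14, 8))/93427 = (-10266 + 59*(8 - 14))/93427 = (-10266 + 59*(-6))*(1/93427) = (-10266 - 354)*(1/93427) = -10620*1/93427 = -10620/93427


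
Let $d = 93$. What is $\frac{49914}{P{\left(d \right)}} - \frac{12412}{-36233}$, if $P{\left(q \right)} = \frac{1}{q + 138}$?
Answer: $\frac{417771357634}{36233} \approx 1.153 \cdot 10^{7}$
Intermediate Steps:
$P{\left(q \right)} = \frac{1}{138 + q}$
$\frac{49914}{P{\left(d \right)}} - \frac{12412}{-36233} = \frac{49914}{\frac{1}{138 + 93}} - \frac{12412}{-36233} = \frac{49914}{\frac{1}{231}} - - \frac{12412}{36233} = 49914 \frac{1}{\frac{1}{231}} + \frac{12412}{36233} = 49914 \cdot 231 + \frac{12412}{36233} = 11530134 + \frac{12412}{36233} = \frac{417771357634}{36233}$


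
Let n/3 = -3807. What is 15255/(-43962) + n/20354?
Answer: -67715856/74566879 ≈ -0.90812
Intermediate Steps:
n = -11421 (n = 3*(-3807) = -11421)
15255/(-43962) + n/20354 = 15255/(-43962) - 11421/20354 = 15255*(-1/43962) - 11421*1/20354 = -5085/14654 - 11421/20354 = -67715856/74566879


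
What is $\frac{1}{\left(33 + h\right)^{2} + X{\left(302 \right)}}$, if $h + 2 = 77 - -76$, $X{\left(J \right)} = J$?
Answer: $\frac{1}{34158} \approx 2.9276 \cdot 10^{-5}$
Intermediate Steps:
$h = 151$ ($h = -2 + \left(77 - -76\right) = -2 + \left(77 + 76\right) = -2 + 153 = 151$)
$\frac{1}{\left(33 + h\right)^{2} + X{\left(302 \right)}} = \frac{1}{\left(33 + 151\right)^{2} + 302} = \frac{1}{184^{2} + 302} = \frac{1}{33856 + 302} = \frac{1}{34158}$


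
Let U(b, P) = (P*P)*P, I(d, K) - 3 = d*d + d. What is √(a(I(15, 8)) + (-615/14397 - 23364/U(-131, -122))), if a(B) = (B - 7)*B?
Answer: √73147397956038014494/35714158 ≈ 239.47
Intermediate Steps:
I(d, K) = 3 + d + d² (I(d, K) = 3 + (d*d + d) = 3 + (d² + d) = 3 + (d + d²) = 3 + d + d²)
U(b, P) = P³ (U(b, P) = P²*P = P³)
a(B) = B*(-7 + B) (a(B) = (-7 + B)*B = B*(-7 + B))
√(a(I(15, 8)) + (-615/14397 - 23364/U(-131, -122))) = √((3 + 15 + 15²)*(-7 + (3 + 15 + 15²)) + (-615/14397 - 23364/((-122)³))) = √((3 + 15 + 225)*(-7 + (3 + 15 + 225)) + (-615*1/14397 - 23364/(-1815848))) = √(243*(-7 + 243) + (-205/4799 - 23364*(-1/1815848))) = √(243*236 + (-205/4799 + 5841/453962)) = √(57348 - 65031251/2178563638) = √(124936202480773/2178563638) = √73147397956038014494/35714158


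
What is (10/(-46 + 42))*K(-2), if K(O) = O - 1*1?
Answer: 15/2 ≈ 7.5000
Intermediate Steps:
K(O) = -1 + O (K(O) = O - 1 = -1 + O)
(10/(-46 + 42))*K(-2) = (10/(-46 + 42))*(-1 - 2) = (10/(-4))*(-3) = -1/4*10*(-3) = -5/2*(-3) = 15/2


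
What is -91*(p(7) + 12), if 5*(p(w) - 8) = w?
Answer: -9737/5 ≈ -1947.4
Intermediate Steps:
p(w) = 8 + w/5
-91*(p(7) + 12) = -91*((8 + (⅕)*7) + 12) = -91*((8 + 7/5) + 12) = -91*(47/5 + 12) = -91*107/5 = -9737/5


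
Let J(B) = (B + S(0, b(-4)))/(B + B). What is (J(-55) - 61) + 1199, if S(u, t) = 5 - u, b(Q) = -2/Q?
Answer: 12523/11 ≈ 1138.5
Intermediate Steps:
J(B) = (5 + B)/(2*B) (J(B) = (B + (5 - 1*0))/(B + B) = (B + (5 + 0))/((2*B)) = (B + 5)*(1/(2*B)) = (5 + B)*(1/(2*B)) = (5 + B)/(2*B))
(J(-55) - 61) + 1199 = ((½)*(5 - 55)/(-55) - 61) + 1199 = ((½)*(-1/55)*(-50) - 61) + 1199 = (5/11 - 61) + 1199 = -666/11 + 1199 = 12523/11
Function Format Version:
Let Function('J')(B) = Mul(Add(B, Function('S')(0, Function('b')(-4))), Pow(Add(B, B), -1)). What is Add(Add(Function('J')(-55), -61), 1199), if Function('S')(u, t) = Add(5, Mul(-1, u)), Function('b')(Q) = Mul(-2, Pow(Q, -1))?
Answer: Rational(12523, 11) ≈ 1138.5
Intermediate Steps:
Function('J')(B) = Mul(Rational(1, 2), Pow(B, -1), Add(5, B)) (Function('J')(B) = Mul(Add(B, Add(5, Mul(-1, 0))), Pow(Add(B, B), -1)) = Mul(Add(B, Add(5, 0)), Pow(Mul(2, B), -1)) = Mul(Add(B, 5), Mul(Rational(1, 2), Pow(B, -1))) = Mul(Add(5, B), Mul(Rational(1, 2), Pow(B, -1))) = Mul(Rational(1, 2), Pow(B, -1), Add(5, B)))
Add(Add(Function('J')(-55), -61), 1199) = Add(Add(Mul(Rational(1, 2), Pow(-55, -1), Add(5, -55)), -61), 1199) = Add(Add(Mul(Rational(1, 2), Rational(-1, 55), -50), -61), 1199) = Add(Add(Rational(5, 11), -61), 1199) = Add(Rational(-666, 11), 1199) = Rational(12523, 11)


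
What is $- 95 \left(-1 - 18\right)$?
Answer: $1805$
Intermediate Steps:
$- 95 \left(-1 - 18\right) = \left(-95\right) \left(-19\right) = 1805$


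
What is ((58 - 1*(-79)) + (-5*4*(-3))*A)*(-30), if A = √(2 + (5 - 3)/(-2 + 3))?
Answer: -7710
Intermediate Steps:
A = 2 (A = √(2 + 2/1) = √(2 + 2*1) = √(2 + 2) = √4 = 2)
((58 - 1*(-79)) + (-5*4*(-3))*A)*(-30) = ((58 - 1*(-79)) + (-5*4*(-3))*2)*(-30) = ((58 + 79) - 20*(-3)*2)*(-30) = (137 + 60*2)*(-30) = (137 + 120)*(-30) = 257*(-30) = -7710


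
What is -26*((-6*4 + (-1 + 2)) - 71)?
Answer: 2444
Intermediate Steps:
-26*((-6*4 + (-1 + 2)) - 71) = -26*((-24 + 1) - 71) = -26*(-23 - 71) = -26*(-94) = 2444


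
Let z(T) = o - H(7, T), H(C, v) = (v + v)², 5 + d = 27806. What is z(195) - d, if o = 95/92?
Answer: -16550797/92 ≈ -1.7990e+5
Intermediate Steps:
d = 27801 (d = -5 + 27806 = 27801)
o = 95/92 (o = 95*(1/92) = 95/92 ≈ 1.0326)
H(C, v) = 4*v² (H(C, v) = (2*v)² = 4*v²)
z(T) = 95/92 - 4*T²
z(195) - d = (95/92 - 4*195²) - 1*27801 = (95/92 - 4*38025) - 27801 = (95/92 - 152100) - 27801 = -13993105/92 - 27801 = -16550797/92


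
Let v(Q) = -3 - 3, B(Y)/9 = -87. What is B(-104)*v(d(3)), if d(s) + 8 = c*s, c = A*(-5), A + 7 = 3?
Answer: 4698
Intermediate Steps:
A = -4 (A = -7 + 3 = -4)
c = 20 (c = -4*(-5) = 20)
B(Y) = -783 (B(Y) = 9*(-87) = -783)
d(s) = -8 + 20*s
v(Q) = -6
B(-104)*v(d(3)) = -783*(-6) = 4698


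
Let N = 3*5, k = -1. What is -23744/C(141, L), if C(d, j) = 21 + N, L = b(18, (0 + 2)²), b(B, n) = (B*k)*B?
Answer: -5936/9 ≈ -659.56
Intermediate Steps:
N = 15
b(B, n) = -B² (b(B, n) = (B*(-1))*B = (-B)*B = -B²)
L = -324 (L = -1*18² = -1*324 = -324)
C(d, j) = 36 (C(d, j) = 21 + 15 = 36)
-23744/C(141, L) = -23744/36 = -23744*1/36 = -5936/9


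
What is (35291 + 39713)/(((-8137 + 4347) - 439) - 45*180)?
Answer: -75004/12329 ≈ -6.0835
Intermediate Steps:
(35291 + 39713)/(((-8137 + 4347) - 439) - 45*180) = 75004/((-3790 - 439) - 8100) = 75004/(-4229 - 8100) = 75004/(-12329) = 75004*(-1/12329) = -75004/12329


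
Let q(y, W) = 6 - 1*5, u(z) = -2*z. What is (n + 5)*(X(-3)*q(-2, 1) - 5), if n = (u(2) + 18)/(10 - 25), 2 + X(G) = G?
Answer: -122/3 ≈ -40.667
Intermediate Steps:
q(y, W) = 1 (q(y, W) = 6 - 5 = 1)
X(G) = -2 + G
n = -14/15 (n = (-2*2 + 18)/(10 - 25) = (-4 + 18)/(-15) = 14*(-1/15) = -14/15 ≈ -0.93333)
(n + 5)*(X(-3)*q(-2, 1) - 5) = (-14/15 + 5)*((-2 - 3)*1 - 5) = 61*(-5*1 - 5)/15 = 61*(-5 - 5)/15 = (61/15)*(-10) = -122/3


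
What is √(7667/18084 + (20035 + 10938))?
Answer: 11*√172960719/822 ≈ 175.99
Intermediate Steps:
√(7667/18084 + (20035 + 10938)) = √(7667*(1/18084) + 30973) = √(697/1644 + 30973) = √(50920309/1644) = 11*√172960719/822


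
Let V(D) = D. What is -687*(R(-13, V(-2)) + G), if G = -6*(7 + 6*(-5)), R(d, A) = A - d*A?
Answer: -75570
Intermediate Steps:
R(d, A) = A - A*d
G = 138 (G = -6*(7 - 30) = -6*(-23) = 138)
-687*(R(-13, V(-2)) + G) = -687*(-2*(1 - 1*(-13)) + 138) = -687*(-2*(1 + 13) + 138) = -687*(-2*14 + 138) = -687*(-28 + 138) = -687*110 = -75570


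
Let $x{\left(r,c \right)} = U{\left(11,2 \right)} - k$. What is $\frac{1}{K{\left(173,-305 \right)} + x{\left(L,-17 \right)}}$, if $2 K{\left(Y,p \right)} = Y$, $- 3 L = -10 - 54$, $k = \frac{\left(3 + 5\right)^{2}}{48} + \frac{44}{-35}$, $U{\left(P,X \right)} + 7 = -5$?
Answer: $\frac{210}{15629} \approx 0.013437$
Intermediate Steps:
$U{\left(P,X \right)} = -12$ ($U{\left(P,X \right)} = -7 - 5 = -12$)
$k = \frac{8}{105}$ ($k = 8^{2} \cdot \frac{1}{48} + 44 \left(- \frac{1}{35}\right) = 64 \cdot \frac{1}{48} - \frac{44}{35} = \frac{4}{3} - \frac{44}{35} = \frac{8}{105} \approx 0.07619$)
$L = \frac{64}{3}$ ($L = - \frac{-10 - 54}{3} = \left(- \frac{1}{3}\right) \left(-64\right) = \frac{64}{3} \approx 21.333$)
$x{\left(r,c \right)} = - \frac{1268}{105}$ ($x{\left(r,c \right)} = -12 - \frac{8}{105} = - \frac{1268}{105}$)
$K{\left(Y,p \right)} = \frac{Y}{2}$
$\frac{1}{K{\left(173,-305 \right)} + x{\left(L,-17 \right)}} = \frac{1}{\frac{1}{2} \cdot 173 - \frac{1268}{105}} = \frac{1}{\frac{173}{2} - \frac{1268}{105}} = \frac{1}{\frac{15629}{210}} = \frac{210}{15629}$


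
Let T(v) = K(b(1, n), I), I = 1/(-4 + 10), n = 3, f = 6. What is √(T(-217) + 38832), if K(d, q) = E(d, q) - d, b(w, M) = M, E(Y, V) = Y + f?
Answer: √38838 ≈ 197.07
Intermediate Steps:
E(Y, V) = 6 + Y (E(Y, V) = Y + 6 = 6 + Y)
I = ⅙ (I = 1/6 = ⅙ ≈ 0.16667)
K(d, q) = 6 (K(d, q) = (6 + d) - d = 6)
T(v) = 6
√(T(-217) + 38832) = √(6 + 38832) = √38838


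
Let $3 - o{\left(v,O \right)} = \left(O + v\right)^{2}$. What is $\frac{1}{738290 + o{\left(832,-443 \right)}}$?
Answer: $\frac{1}{586972} \approx 1.7037 \cdot 10^{-6}$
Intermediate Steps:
$o{\left(v,O \right)} = 3 - \left(O + v\right)^{2}$
$\frac{1}{738290 + o{\left(832,-443 \right)}} = \frac{1}{738290 + \left(3 - \left(-443 + 832\right)^{2}\right)} = \frac{1}{738290 + \left(3 - 389^{2}\right)} = \frac{1}{738290 + \left(3 - 151321\right)} = \frac{1}{738290 - 151318} = \frac{1}{586972}$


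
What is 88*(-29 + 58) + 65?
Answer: 2617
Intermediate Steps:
88*(-29 + 58) + 65 = 88*29 + 65 = 2552 + 65 = 2617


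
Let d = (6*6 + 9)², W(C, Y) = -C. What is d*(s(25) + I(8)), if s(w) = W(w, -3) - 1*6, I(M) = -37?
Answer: -137700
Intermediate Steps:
s(w) = -6 - w (s(w) = -w - 1*6 = -w - 6 = -6 - w)
d = 2025 (d = (36 + 9)² = 45² = 2025)
d*(s(25) + I(8)) = 2025*((-6 - 1*25) - 37) = 2025*((-6 - 25) - 37) = 2025*(-31 - 37) = 2025*(-68) = -137700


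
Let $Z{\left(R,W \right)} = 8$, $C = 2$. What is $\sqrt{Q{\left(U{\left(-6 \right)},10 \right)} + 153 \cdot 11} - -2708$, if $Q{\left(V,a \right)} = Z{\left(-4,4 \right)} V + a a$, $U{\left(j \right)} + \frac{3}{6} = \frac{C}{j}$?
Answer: $2708 + \frac{73 \sqrt{3}}{3} \approx 2750.1$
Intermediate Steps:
$U{\left(j \right)} = - \frac{1}{2} + \frac{2}{j}$
$Q{\left(V,a \right)} = a^{2} + 8 V$ ($Q{\left(V,a \right)} = 8 V + a a = 8 V + a^{2} = a^{2} + 8 V$)
$\sqrt{Q{\left(U{\left(-6 \right)},10 \right)} + 153 \cdot 11} - -2708 = \sqrt{\left(10^{2} + 8 \frac{4 - -6}{2 \left(-6\right)}\right) + 153 \cdot 11} - -2708 = \sqrt{\left(100 + 8 \cdot \frac{1}{2} \left(- \frac{1}{6}\right) \left(4 + 6\right)\right) + 1683} + 2708 = \sqrt{\left(100 + 8 \cdot \frac{1}{2} \left(- \frac{1}{6}\right) 10\right) + 1683} + 2708 = \sqrt{\left(100 + 8 \left(- \frac{5}{6}\right)\right) + 1683} + 2708 = \sqrt{\left(100 - \frac{20}{3}\right) + 1683} + 2708 = \sqrt{\frac{280}{3} + 1683} + 2708 = \sqrt{\frac{5329}{3}} + 2708 = \frac{73 \sqrt{3}}{3} + 2708 = 2708 + \frac{73 \sqrt{3}}{3}$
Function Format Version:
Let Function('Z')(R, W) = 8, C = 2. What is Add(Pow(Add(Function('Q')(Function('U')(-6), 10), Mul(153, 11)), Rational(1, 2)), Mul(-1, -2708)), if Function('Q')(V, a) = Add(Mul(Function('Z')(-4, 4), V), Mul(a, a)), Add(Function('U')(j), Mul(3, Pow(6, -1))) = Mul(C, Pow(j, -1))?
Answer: Add(2708, Mul(Rational(73, 3), Pow(3, Rational(1, 2)))) ≈ 2750.1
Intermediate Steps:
Function('U')(j) = Add(Rational(-1, 2), Mul(2, Pow(j, -1)))
Function('Q')(V, a) = Add(Pow(a, 2), Mul(8, V)) (Function('Q')(V, a) = Add(Mul(8, V), Mul(a, a)) = Add(Mul(8, V), Pow(a, 2)) = Add(Pow(a, 2), Mul(8, V)))
Add(Pow(Add(Function('Q')(Function('U')(-6), 10), Mul(153, 11)), Rational(1, 2)), Mul(-1, -2708)) = Add(Pow(Add(Add(Pow(10, 2), Mul(8, Mul(Rational(1, 2), Pow(-6, -1), Add(4, Mul(-1, -6))))), Mul(153, 11)), Rational(1, 2)), Mul(-1, -2708)) = Add(Pow(Add(Add(100, Mul(8, Mul(Rational(1, 2), Rational(-1, 6), Add(4, 6)))), 1683), Rational(1, 2)), 2708) = Add(Pow(Add(Add(100, Mul(8, Mul(Rational(1, 2), Rational(-1, 6), 10))), 1683), Rational(1, 2)), 2708) = Add(Pow(Add(Add(100, Mul(8, Rational(-5, 6))), 1683), Rational(1, 2)), 2708) = Add(Pow(Add(Add(100, Rational(-20, 3)), 1683), Rational(1, 2)), 2708) = Add(Pow(Add(Rational(280, 3), 1683), Rational(1, 2)), 2708) = Add(Pow(Rational(5329, 3), Rational(1, 2)), 2708) = Add(Mul(Rational(73, 3), Pow(3, Rational(1, 2))), 2708) = Add(2708, Mul(Rational(73, 3), Pow(3, Rational(1, 2))))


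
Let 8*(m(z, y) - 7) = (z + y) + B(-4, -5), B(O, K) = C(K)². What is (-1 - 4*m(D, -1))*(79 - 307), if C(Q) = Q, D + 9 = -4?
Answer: 7866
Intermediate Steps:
D = -13 (D = -9 - 4 = -13)
B(O, K) = K²
m(z, y) = 81/8 + y/8 + z/8 (m(z, y) = 7 + ((z + y) + (-5)²)/8 = 7 + ((y + z) + 25)/8 = 7 + (25 + y + z)/8 = 7 + (25/8 + y/8 + z/8) = 81/8 + y/8 + z/8)
(-1 - 4*m(D, -1))*(79 - 307) = (-1 - 4*(81/8 + (⅛)*(-1) + (⅛)*(-13)))*(79 - 307) = (-1 - 4*(81/8 - ⅛ - 13/8))*(-228) = (-1 - 4*67/8)*(-228) = (-1 - 67/2)*(-228) = -69/2*(-228) = 7866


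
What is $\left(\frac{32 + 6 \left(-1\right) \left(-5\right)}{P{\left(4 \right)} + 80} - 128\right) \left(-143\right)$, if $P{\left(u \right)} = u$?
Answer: $\frac{764335}{42} \approx 18198.0$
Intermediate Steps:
$\left(\frac{32 + 6 \left(-1\right) \left(-5\right)}{P{\left(4 \right)} + 80} - 128\right) \left(-143\right) = \left(\frac{32 + 6 \left(-1\right) \left(-5\right)}{4 + 80} - 128\right) \left(-143\right) = \left(\frac{32 - -30}{84} - 128\right) \left(-143\right) = \left(\left(32 + 30\right) \frac{1}{84} - 128\right) \left(-143\right) = \left(62 \cdot \frac{1}{84} - 128\right) \left(-143\right) = \left(\frac{31}{42} - 128\right) \left(-143\right) = \left(- \frac{5345}{42}\right) \left(-143\right) = \frac{764335}{42}$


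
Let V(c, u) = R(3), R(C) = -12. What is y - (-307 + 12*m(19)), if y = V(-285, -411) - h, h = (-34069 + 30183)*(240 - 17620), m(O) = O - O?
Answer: -67538385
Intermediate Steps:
V(c, u) = -12
m(O) = 0
h = 67538680 (h = -3886*(-17380) = 67538680)
y = -67538692 (y = -12 - 1*67538680 = -12 - 67538680 = -67538692)
y - (-307 + 12*m(19)) = -67538692 - (-307 + 12*0) = -67538692 - (-307 + 0) = -67538692 - 1*(-307) = -67538692 + 307 = -67538385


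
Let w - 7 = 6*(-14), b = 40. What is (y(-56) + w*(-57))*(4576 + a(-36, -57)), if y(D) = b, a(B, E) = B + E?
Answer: 19855207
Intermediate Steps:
w = -77 (w = 7 + 6*(-14) = 7 - 84 = -77)
y(D) = 40
(y(-56) + w*(-57))*(4576 + a(-36, -57)) = (40 - 77*(-57))*(4576 + (-36 - 57)) = (40 + 4389)*(4576 - 93) = 4429*4483 = 19855207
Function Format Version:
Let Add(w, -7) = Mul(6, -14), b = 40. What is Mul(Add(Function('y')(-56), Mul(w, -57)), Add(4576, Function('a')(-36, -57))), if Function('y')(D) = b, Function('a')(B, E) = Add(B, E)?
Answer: 19855207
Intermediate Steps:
w = -77 (w = Add(7, Mul(6, -14)) = Add(7, -84) = -77)
Function('y')(D) = 40
Mul(Add(Function('y')(-56), Mul(w, -57)), Add(4576, Function('a')(-36, -57))) = Mul(Add(40, Mul(-77, -57)), Add(4576, Add(-36, -57))) = Mul(Add(40, 4389), Add(4576, -93)) = Mul(4429, 4483) = 19855207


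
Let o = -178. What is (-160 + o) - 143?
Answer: -481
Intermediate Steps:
(-160 + o) - 143 = (-160 - 178) - 143 = -338 - 143 = -481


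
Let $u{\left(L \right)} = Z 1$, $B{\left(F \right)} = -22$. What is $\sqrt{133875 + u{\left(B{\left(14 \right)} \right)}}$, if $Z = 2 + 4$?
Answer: $\sqrt{133881} \approx 365.9$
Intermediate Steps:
$Z = 6$
$u{\left(L \right)} = 6$ ($u{\left(L \right)} = 6 \cdot 1 = 6$)
$\sqrt{133875 + u{\left(B{\left(14 \right)} \right)}} = \sqrt{133875 + 6} = \sqrt{133881}$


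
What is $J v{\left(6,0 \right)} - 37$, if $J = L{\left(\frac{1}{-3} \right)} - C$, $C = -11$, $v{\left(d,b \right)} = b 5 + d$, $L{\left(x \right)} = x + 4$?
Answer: $51$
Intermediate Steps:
$L{\left(x \right)} = 4 + x$
$v{\left(d,b \right)} = d + 5 b$ ($v{\left(d,b \right)} = 5 b + d = d + 5 b$)
$J = \frac{44}{3}$ ($J = \left(4 + \frac{1}{-3}\right) - -11 = \left(4 - \frac{1}{3}\right) + 11 = \frac{11}{3} + 11 = \frac{44}{3} \approx 14.667$)
$J v{\left(6,0 \right)} - 37 = \frac{44 \left(6 + 5 \cdot 0\right)}{3} - 37 = \frac{44 \left(6 + 0\right)}{3} - 37 = \frac{44}{3} \cdot 6 - 37 = 88 - 37 = 51$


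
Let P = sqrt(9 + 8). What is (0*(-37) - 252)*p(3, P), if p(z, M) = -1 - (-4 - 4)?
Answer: -1764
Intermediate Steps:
P = sqrt(17) ≈ 4.1231
p(z, M) = 7 (p(z, M) = -1 - 1*(-8) = -1 + 8 = 7)
(0*(-37) - 252)*p(3, P) = (0*(-37) - 252)*7 = (0 - 252)*7 = -252*7 = -1764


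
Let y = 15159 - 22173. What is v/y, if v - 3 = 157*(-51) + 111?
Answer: 2631/2338 ≈ 1.1253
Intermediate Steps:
y = -7014
v = -7893 (v = 3 + (157*(-51) + 111) = 3 + (-8007 + 111) = 3 - 7896 = -7893)
v/y = -7893/(-7014) = -7893*(-1/7014) = 2631/2338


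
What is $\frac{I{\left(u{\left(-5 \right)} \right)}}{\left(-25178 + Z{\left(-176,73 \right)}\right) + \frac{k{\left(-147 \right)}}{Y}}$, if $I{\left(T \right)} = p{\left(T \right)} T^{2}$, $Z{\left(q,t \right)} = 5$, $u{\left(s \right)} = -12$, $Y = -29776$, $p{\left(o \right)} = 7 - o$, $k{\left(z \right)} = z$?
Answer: $- \frac{27155712}{249850367} \approx -0.10869$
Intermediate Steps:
$I{\left(T \right)} = T^{2} \left(7 - T\right)$ ($I{\left(T \right)} = \left(7 - T\right) T^{2} = T^{2} \left(7 - T\right)$)
$\frac{I{\left(u{\left(-5 \right)} \right)}}{\left(-25178 + Z{\left(-176,73 \right)}\right) + \frac{k{\left(-147 \right)}}{Y}} = \frac{\left(-12\right)^{2} \left(7 - -12\right)}{\left(-25178 + 5\right) - \frac{147}{-29776}} = \frac{144 \left(7 + 12\right)}{-25173 - - \frac{147}{29776}} = \frac{144 \cdot 19}{-25173 + \frac{147}{29776}} = \frac{2736}{- \frac{749551101}{29776}} = 2736 \left(- \frac{29776}{749551101}\right) = - \frac{27155712}{249850367}$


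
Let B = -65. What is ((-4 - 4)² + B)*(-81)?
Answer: 81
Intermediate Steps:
((-4 - 4)² + B)*(-81) = ((-4 - 4)² - 65)*(-81) = ((-8)² - 65)*(-81) = (64 - 65)*(-81) = -1*(-81) = 81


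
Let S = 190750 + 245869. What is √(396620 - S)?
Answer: I*√39999 ≈ 200.0*I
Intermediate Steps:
S = 436619
√(396620 - S) = √(396620 - 1*436619) = √(396620 - 436619) = √(-39999) = I*√39999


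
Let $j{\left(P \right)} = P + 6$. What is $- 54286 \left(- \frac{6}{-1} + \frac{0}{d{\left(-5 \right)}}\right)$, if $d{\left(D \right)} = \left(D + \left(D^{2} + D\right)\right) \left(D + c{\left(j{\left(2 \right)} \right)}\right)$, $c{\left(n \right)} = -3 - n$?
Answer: $-325716$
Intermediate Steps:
$j{\left(P \right)} = 6 + P$
$d{\left(D \right)} = \left(-11 + D\right) \left(D^{2} + 2 D\right)$ ($d{\left(D \right)} = \left(D + \left(D^{2} + D\right)\right) \left(D - 11\right) = \left(D + \left(D + D^{2}\right)\right) \left(D - 11\right) = \left(D^{2} + 2 D\right) \left(D - 11\right) = \left(D^{2} + 2 D\right) \left(-11 + D\right) = \left(-11 + D\right) \left(D^{2} + 2 D\right)$)
$- 54286 \left(- \frac{6}{-1} + \frac{0}{d{\left(-5 \right)}}\right) = - 54286 \left(- \frac{6}{-1} + \frac{0}{\left(-5\right) \left(-22 + \left(-5\right)^{2} - -45\right)}\right) = - 54286 \left(\left(-6\right) \left(-1\right) + \frac{0}{\left(-5\right) \left(-22 + 25 + 45\right)}\right) = - 54286 \left(6 + \frac{0}{\left(-5\right) 48}\right) = - 54286 \left(6 + \frac{0}{-240}\right) = - 54286 \left(6 + 0 \left(- \frac{1}{240}\right)\right) = - 54286 \left(6 + 0\right) = \left(-54286\right) 6 = -325716$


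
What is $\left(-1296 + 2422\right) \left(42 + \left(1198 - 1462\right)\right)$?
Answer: $-249972$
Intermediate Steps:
$\left(-1296 + 2422\right) \left(42 + \left(1198 - 1462\right)\right) = 1126 \left(42 + \left(1198 - 1462\right)\right) = 1126 \left(42 - 264\right) = 1126 \left(-222\right) = -249972$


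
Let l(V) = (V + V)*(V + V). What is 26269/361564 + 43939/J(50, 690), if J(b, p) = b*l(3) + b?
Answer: 215342679/9039100 ≈ 23.823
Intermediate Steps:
l(V) = 4*V² (l(V) = (2*V)*(2*V) = 4*V²)
J(b, p) = 37*b (J(b, p) = b*(4*3²) + b = b*(4*9) + b = b*36 + b = 36*b + b = 37*b)
26269/361564 + 43939/J(50, 690) = 26269/361564 + 43939/((37*50)) = 26269*(1/361564) + 43939/1850 = 26269/361564 + 43939*(1/1850) = 26269/361564 + 43939/1850 = 215342679/9039100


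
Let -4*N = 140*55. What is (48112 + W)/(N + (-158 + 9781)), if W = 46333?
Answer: 94445/7698 ≈ 12.269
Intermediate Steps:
N = -1925 (N = -35*55 = -¼*7700 = -1925)
(48112 + W)/(N + (-158 + 9781)) = (48112 + 46333)/(-1925 + (-158 + 9781)) = 94445/(-1925 + 9623) = 94445/7698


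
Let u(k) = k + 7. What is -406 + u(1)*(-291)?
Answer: -2734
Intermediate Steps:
u(k) = 7 + k
-406 + u(1)*(-291) = -406 + (7 + 1)*(-291) = -406 + 8*(-291) = -406 - 2328 = -2734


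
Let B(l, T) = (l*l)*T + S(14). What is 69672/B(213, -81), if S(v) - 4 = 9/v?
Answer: -975408/51448381 ≈ -0.018959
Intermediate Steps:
S(v) = 4 + 9/v
B(l, T) = 65/14 + T*l² (B(l, T) = (l*l)*T + (4 + 9/14) = l²*T + (4 + 9*(1/14)) = T*l² + (4 + 9/14) = T*l² + 65/14 = 65/14 + T*l²)
69672/B(213, -81) = 69672/(65/14 - 81*213²) = 69672/(65/14 - 81*45369) = 69672/(65/14 - 3674889) = 69672/(-51448381/14) = 69672*(-14/51448381) = -975408/51448381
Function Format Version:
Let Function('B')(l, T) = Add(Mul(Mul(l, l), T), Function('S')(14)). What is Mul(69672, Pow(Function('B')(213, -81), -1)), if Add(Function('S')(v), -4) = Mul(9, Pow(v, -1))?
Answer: Rational(-975408, 51448381) ≈ -0.018959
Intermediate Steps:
Function('S')(v) = Add(4, Mul(9, Pow(v, -1)))
Function('B')(l, T) = Add(Rational(65, 14), Mul(T, Pow(l, 2))) (Function('B')(l, T) = Add(Mul(Mul(l, l), T), Add(4, Mul(9, Pow(14, -1)))) = Add(Mul(Pow(l, 2), T), Add(4, Mul(9, Rational(1, 14)))) = Add(Mul(T, Pow(l, 2)), Add(4, Rational(9, 14))) = Add(Mul(T, Pow(l, 2)), Rational(65, 14)) = Add(Rational(65, 14), Mul(T, Pow(l, 2))))
Mul(69672, Pow(Function('B')(213, -81), -1)) = Mul(69672, Pow(Add(Rational(65, 14), Mul(-81, Pow(213, 2))), -1)) = Mul(69672, Pow(Add(Rational(65, 14), Mul(-81, 45369)), -1)) = Mul(69672, Pow(Add(Rational(65, 14), -3674889), -1)) = Mul(69672, Pow(Rational(-51448381, 14), -1)) = Mul(69672, Rational(-14, 51448381)) = Rational(-975408, 51448381)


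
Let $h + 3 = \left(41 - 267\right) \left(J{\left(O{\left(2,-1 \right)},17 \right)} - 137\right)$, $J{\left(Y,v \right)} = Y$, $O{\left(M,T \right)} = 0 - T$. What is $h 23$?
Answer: $706859$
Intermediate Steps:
$O{\left(M,T \right)} = - T$
$h = 30733$ ($h = -3 + \left(41 - 267\right) \left(\left(-1\right) \left(-1\right) - 137\right) = -3 - 226 \left(1 - 137\right) = -3 - -30736 = -3 + 30736 = 30733$)
$h 23 = 30733 \cdot 23 = 706859$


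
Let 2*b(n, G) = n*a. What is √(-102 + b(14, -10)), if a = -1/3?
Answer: I*√939/3 ≈ 10.214*I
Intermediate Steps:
a = -⅓ (a = -1*⅓ = -⅓ ≈ -0.33333)
b(n, G) = -n/6 (b(n, G) = (n*(-⅓))/2 = (-n/3)/2 = -n/6)
√(-102 + b(14, -10)) = √(-102 - ⅙*14) = √(-102 - 7/3) = √(-313/3) = I*√939/3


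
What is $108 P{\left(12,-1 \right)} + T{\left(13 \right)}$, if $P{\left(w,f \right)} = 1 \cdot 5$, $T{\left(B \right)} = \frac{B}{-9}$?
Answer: $\frac{4847}{9} \approx 538.56$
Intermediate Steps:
$T{\left(B \right)} = - \frac{B}{9}$ ($T{\left(B \right)} = B \left(- \frac{1}{9}\right) = - \frac{B}{9}$)
$P{\left(w,f \right)} = 5$
$108 P{\left(12,-1 \right)} + T{\left(13 \right)} = 108 \cdot 5 - \frac{13}{9} = 540 - \frac{13}{9} = \frac{4847}{9}$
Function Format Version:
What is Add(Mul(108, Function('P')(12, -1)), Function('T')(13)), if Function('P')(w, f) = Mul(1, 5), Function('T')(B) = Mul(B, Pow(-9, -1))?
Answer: Rational(4847, 9) ≈ 538.56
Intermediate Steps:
Function('T')(B) = Mul(Rational(-1, 9), B) (Function('T')(B) = Mul(B, Rational(-1, 9)) = Mul(Rational(-1, 9), B))
Function('P')(w, f) = 5
Add(Mul(108, Function('P')(12, -1)), Function('T')(13)) = Add(Mul(108, 5), Mul(Rational(-1, 9), 13)) = Add(540, Rational(-13, 9)) = Rational(4847, 9)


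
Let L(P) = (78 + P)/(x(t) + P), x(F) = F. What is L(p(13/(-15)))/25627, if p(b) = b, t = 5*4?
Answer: 1157/7354949 ≈ 0.00015731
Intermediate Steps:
t = 20
L(P) = (78 + P)/(20 + P)
L(p(13/(-15)))/25627 = ((78 + 13/(-15))/(20 + 13/(-15)))/25627 = ((78 + 13*(-1/15))/(20 + 13*(-1/15)))*(1/25627) = ((78 - 13/15)/(20 - 13/15))*(1/25627) = ((1157/15)/(287/15))*(1/25627) = ((15/287)*(1157/15))*(1/25627) = (1157/287)*(1/25627) = 1157/7354949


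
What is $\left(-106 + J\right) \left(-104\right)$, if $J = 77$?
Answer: $3016$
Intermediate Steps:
$\left(-106 + J\right) \left(-104\right) = \left(-106 + 77\right) \left(-104\right) = \left(-29\right) \left(-104\right) = 3016$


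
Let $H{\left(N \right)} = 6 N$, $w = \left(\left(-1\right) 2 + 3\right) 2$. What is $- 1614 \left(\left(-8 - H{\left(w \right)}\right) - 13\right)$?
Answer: $53262$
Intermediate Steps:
$w = 2$ ($w = \left(-2 + 3\right) 2 = 1 \cdot 2 = 2$)
$- 1614 \left(\left(-8 - H{\left(w \right)}\right) - 13\right) = - 1614 \left(\left(-8 - 6 \cdot 2\right) - 13\right) = - 1614 \left(\left(-8 - 12\right) - 13\right) = - 1614 \left(-20 - 13\right) = \left(-1614\right) \left(-33\right) = 53262$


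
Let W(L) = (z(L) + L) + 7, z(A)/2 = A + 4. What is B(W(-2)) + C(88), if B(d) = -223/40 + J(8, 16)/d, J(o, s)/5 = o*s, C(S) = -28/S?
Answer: 258263/3960 ≈ 65.218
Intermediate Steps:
z(A) = 8 + 2*A (z(A) = 2*(A + 4) = 2*(4 + A) = 8 + 2*A)
J(o, s) = 5*o*s (J(o, s) = 5*(o*s) = 5*o*s)
W(L) = 15 + 3*L (W(L) = ((8 + 2*L) + L) + 7 = (8 + 3*L) + 7 = 15 + 3*L)
B(d) = -223/40 + 640/d (B(d) = -223/40 + (5*8*16)/d = -223*1/40 + 640/d = -223/40 + 640/d)
B(W(-2)) + C(88) = (-223/40 + 640/(15 + 3*(-2))) - 28/88 = (-223/40 + 640/(15 - 6)) - 28*1/88 = (-223/40 + 640/9) - 7/22 = 23593/360 - 7/22 = 258263/3960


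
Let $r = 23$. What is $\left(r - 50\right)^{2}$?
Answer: $729$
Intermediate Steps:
$\left(r - 50\right)^{2} = \left(23 - 50\right)^{2} = \left(-27\right)^{2} = 729$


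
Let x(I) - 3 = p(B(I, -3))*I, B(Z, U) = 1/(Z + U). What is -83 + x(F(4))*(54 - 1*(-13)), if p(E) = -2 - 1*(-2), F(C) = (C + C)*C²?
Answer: 118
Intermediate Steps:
B(Z, U) = 1/(U + Z)
F(C) = 2*C³ (F(C) = (2*C)*C² = 2*C³)
p(E) = 0 (p(E) = -2 + 2 = 0)
x(I) = 3 (x(I) = 3 + 0*I = 3 + 0 = 3)
-83 + x(F(4))*(54 - 1*(-13)) = -83 + 3*(54 - 1*(-13)) = -83 + 3*(54 + 13) = -83 + 3*67 = -83 + 201 = 118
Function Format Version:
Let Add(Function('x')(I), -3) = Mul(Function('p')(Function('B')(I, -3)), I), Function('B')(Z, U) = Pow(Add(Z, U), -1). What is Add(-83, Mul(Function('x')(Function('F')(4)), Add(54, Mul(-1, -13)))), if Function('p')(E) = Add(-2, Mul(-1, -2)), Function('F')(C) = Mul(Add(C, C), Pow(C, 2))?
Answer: 118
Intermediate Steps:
Function('B')(Z, U) = Pow(Add(U, Z), -1)
Function('F')(C) = Mul(2, Pow(C, 3)) (Function('F')(C) = Mul(Mul(2, C), Pow(C, 2)) = Mul(2, Pow(C, 3)))
Function('p')(E) = 0 (Function('p')(E) = Add(-2, 2) = 0)
Function('x')(I) = 3 (Function('x')(I) = Add(3, Mul(0, I)) = Add(3, 0) = 3)
Add(-83, Mul(Function('x')(Function('F')(4)), Add(54, Mul(-1, -13)))) = Add(-83, Mul(3, Add(54, Mul(-1, -13)))) = Add(-83, Mul(3, Add(54, 13))) = Add(-83, Mul(3, 67)) = Add(-83, 201) = 118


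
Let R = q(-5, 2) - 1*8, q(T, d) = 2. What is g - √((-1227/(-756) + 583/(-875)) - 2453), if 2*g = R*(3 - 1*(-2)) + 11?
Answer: -19/2 - I*√2703377705/1050 ≈ -9.5 - 49.518*I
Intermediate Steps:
R = -6 (R = 2 - 1*8 = 2 - 8 = -6)
g = -19/2 (g = (-6*(3 - 1*(-2)) + 11)/2 = (-6*(3 + 2) + 11)/2 = (-6*5 + 11)/2 = (-30 + 11)/2 = (½)*(-19) = -19/2 ≈ -9.5000)
g - √((-1227/(-756) + 583/(-875)) - 2453) = -19/2 - √((-1227/(-756) + 583/(-875)) - 2453) = -19/2 - √((-1227*(-1/756) + 583*(-1/875)) - 2453) = -19/2 - √((409/252 - 583/875) - 2453) = -19/2 - √(30137/31500 - 2453) = -19/2 - √(-77239363/31500) = -19/2 - I*√2703377705/1050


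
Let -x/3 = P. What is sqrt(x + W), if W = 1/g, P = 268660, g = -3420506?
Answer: I*sqrt(9429854207382515786)/3420506 ≈ 897.76*I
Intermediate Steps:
x = -805980 (x = -3*268660 = -805980)
W = -1/3420506 (W = 1/(-3420506) = -1/3420506 ≈ -2.9235e-7)
sqrt(x + W) = sqrt(-805980 - 1/3420506) = sqrt(-2756859425881/3420506) = I*sqrt(9429854207382515786)/3420506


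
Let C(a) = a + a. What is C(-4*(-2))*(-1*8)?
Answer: -128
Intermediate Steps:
C(a) = 2*a
C(-4*(-2))*(-1*8) = (2*(-4*(-2)))*(-1*8) = (2*8)*(-8) = 16*(-8) = -128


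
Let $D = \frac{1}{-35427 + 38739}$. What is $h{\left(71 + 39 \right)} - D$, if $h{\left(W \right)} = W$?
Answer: $\frac{364319}{3312} \approx 110.0$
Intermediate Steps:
$D = \frac{1}{3312} \approx 0.00030193$
$h{\left(71 + 39 \right)} - D = \left(71 + 39\right) - \frac{1}{3312} = 110 - \frac{1}{3312} = \frac{364319}{3312}$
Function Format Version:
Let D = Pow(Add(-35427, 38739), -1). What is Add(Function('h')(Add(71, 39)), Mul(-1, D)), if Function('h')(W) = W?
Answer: Rational(364319, 3312) ≈ 110.00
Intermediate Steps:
D = Rational(1, 3312) (D = Pow(3312, -1) = Rational(1, 3312) ≈ 0.00030193)
Add(Function('h')(Add(71, 39)), Mul(-1, D)) = Add(Add(71, 39), Mul(-1, Rational(1, 3312))) = Add(110, Rational(-1, 3312)) = Rational(364319, 3312)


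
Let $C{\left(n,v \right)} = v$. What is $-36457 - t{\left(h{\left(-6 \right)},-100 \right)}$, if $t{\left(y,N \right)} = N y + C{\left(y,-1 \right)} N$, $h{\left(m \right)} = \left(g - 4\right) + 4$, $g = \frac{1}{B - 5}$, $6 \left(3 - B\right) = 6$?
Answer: $- \frac{109771}{3} \approx -36590.0$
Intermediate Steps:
$B = 2$ ($B = 3 - 1 = 2$)
$g = - \frac{1}{3}$ ($g = \frac{1}{2 - 5} = \frac{1}{-3} = - \frac{1}{3} \approx -0.33333$)
$h{\left(m \right)} = - \frac{1}{3}$ ($h{\left(m \right)} = \left(- \frac{1}{3} - 4\right) + 4 = - \frac{13}{3} + 4 = - \frac{1}{3}$)
$t{\left(y,N \right)} = - N + N y$ ($t{\left(y,N \right)} = N y - N = - N + N y$)
$-36457 - t{\left(h{\left(-6 \right)},-100 \right)} = -36457 - - 100 \left(-1 - \frac{1}{3}\right) = -36457 - \left(-100\right) \left(- \frac{4}{3}\right) = -36457 - \frac{400}{3} = - \frac{109771}{3}$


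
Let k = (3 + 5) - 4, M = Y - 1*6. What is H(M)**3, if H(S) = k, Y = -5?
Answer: 64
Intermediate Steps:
M = -11 (M = -5 - 1*6 = -5 - 6 = -11)
k = 4 (k = 8 - 4 = 4)
H(S) = 4
H(M)**3 = 4**3 = 64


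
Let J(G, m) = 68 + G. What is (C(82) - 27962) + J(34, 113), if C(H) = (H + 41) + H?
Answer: -27655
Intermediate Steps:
C(H) = 41 + 2*H (C(H) = (41 + H) + H = 41 + 2*H)
(C(82) - 27962) + J(34, 113) = ((41 + 2*82) - 27962) + (68 + 34) = ((41 + 164) - 27962) + 102 = (205 - 27962) + 102 = -27757 + 102 = -27655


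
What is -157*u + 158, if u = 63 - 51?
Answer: -1726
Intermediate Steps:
u = 12
-157*u + 158 = -157*12 + 158 = -1884 + 158 = -1726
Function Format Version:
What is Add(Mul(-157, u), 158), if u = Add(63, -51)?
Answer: -1726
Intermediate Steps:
u = 12
Add(Mul(-157, u), 158) = Add(Mul(-157, 12), 158) = Add(-1884, 158) = -1726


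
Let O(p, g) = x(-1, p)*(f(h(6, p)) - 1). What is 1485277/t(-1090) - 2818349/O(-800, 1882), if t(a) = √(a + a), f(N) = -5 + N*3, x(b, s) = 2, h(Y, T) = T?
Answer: 2818349/4812 - 1485277*I*√545/1090 ≈ 585.69 - 31811.0*I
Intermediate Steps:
f(N) = -5 + 3*N
t(a) = √2*√a (t(a) = √(2*a) = √2*√a)
O(p, g) = -12 + 6*p (O(p, g) = 2*((-5 + 3*p) - 1) = 2*(-6 + 3*p) = -12 + 6*p)
1485277/t(-1090) - 2818349/O(-800, 1882) = 1485277/((√2*√(-1090))) - 2818349/(-12 + 6*(-800)) = 1485277/((√2*(I*√1090))) - 2818349/(-12 - 4800) = 1485277/((2*I*√545)) - 2818349/(-4812) = 1485277*(-I*√545/1090) - 2818349*(-1/4812) = -1485277*I*√545/1090 + 2818349/4812 = 2818349/4812 - 1485277*I*√545/1090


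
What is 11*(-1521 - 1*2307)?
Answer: -42108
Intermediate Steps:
11*(-1521 - 1*2307) = 11*(-1521 - 2307) = 11*(-3828) = -42108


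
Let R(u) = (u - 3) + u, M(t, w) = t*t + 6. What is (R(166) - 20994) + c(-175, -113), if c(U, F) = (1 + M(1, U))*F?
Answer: -21569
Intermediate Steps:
M(t, w) = 6 + t**2 (M(t, w) = t**2 + 6 = 6 + t**2)
c(U, F) = 8*F (c(U, F) = (1 + (6 + 1**2))*F = (1 + (6 + 1))*F = (1 + 7)*F = 8*F)
R(u) = -3 + 2*u (R(u) = (-3 + u) + u = -3 + 2*u)
(R(166) - 20994) + c(-175, -113) = ((-3 + 2*166) - 20994) + 8*(-113) = ((-3 + 332) - 20994) - 904 = (329 - 20994) - 904 = -20665 - 904 = -21569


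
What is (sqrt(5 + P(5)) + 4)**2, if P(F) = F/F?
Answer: (4 + sqrt(6))**2 ≈ 41.596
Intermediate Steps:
P(F) = 1
(sqrt(5 + P(5)) + 4)**2 = (sqrt(5 + 1) + 4)**2 = (sqrt(6) + 4)**2 = (4 + sqrt(6))**2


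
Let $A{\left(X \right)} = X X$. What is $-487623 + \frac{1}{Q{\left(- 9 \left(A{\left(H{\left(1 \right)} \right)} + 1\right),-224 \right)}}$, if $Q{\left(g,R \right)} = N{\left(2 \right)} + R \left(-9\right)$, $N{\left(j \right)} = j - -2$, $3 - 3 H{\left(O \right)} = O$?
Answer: $- \frac{984998459}{2020} \approx -4.8762 \cdot 10^{5}$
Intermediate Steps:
$H{\left(O \right)} = 1 - \frac{O}{3}$
$N{\left(j \right)} = 2 + j$ ($N{\left(j \right)} = j + 2 = 2 + j$)
$A{\left(X \right)} = X^{2}$
$Q{\left(g,R \right)} = 4 - 9 R$ ($Q{\left(g,R \right)} = \left(2 + 2\right) + R \left(-9\right) = 4 - 9 R$)
$-487623 + \frac{1}{Q{\left(- 9 \left(A{\left(H{\left(1 \right)} \right)} + 1\right),-224 \right)}} = -487623 + \frac{1}{4 - -2016} = -487623 + \frac{1}{4 + 2016} = -487623 + \frac{1}{2020} = - \frac{984998459}{2020}$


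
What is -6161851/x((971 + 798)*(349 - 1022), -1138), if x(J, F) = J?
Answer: 6161851/1190537 ≈ 5.1757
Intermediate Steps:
-6161851/x((971 + 798)*(349 - 1022), -1138) = -6161851*1/((349 - 1022)*(971 + 798)) = -6161851/(1769*(-673)) = -6161851/(-1190537) = -6161851*(-1/1190537) = 6161851/1190537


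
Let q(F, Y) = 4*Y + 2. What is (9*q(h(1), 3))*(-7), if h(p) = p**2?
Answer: -882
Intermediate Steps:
q(F, Y) = 2 + 4*Y
(9*q(h(1), 3))*(-7) = (9*(2 + 4*3))*(-7) = (9*(2 + 12))*(-7) = (9*14)*(-7) = 126*(-7) = -882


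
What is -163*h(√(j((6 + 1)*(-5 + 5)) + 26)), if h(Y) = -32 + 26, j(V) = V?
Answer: 978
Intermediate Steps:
h(Y) = -6
-163*h(√(j((6 + 1)*(-5 + 5)) + 26)) = -163*(-6) = 978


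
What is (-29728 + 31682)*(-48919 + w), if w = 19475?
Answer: -57533576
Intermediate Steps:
(-29728 + 31682)*(-48919 + w) = (-29728 + 31682)*(-48919 + 19475) = 1954*(-29444) = -57533576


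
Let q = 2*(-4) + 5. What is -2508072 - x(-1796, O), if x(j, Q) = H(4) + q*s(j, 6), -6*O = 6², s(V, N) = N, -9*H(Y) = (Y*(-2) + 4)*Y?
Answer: -22572502/9 ≈ -2.5081e+6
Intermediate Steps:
H(Y) = -Y*(4 - 2*Y)/9 (H(Y) = -(Y*(-2) + 4)*Y/9 = -(-2*Y + 4)*Y/9 = -(4 - 2*Y)*Y/9 = -Y*(4 - 2*Y)/9)
q = -3 (q = -8 + 5 = -3)
O = -6 (O = -⅙*6² = -⅙*36 = -6)
x(j, Q) = -146/9 (x(j, Q) = (2/9)*4*(-2 + 4) - 3*6 = (2/9)*4*2 - 18 = 16/9 - 18 = -146/9)
-2508072 - x(-1796, O) = -2508072 - 1*(-146/9) = -2508072 + 146/9 = -22572502/9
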